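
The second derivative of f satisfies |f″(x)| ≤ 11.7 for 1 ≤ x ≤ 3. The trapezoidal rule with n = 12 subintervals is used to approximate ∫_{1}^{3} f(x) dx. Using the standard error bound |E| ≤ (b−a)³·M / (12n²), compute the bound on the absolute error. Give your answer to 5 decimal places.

0.05417

|E| ≤ (2)³·11.7 / (12·12²) = 93.6/1728 = 0.05417.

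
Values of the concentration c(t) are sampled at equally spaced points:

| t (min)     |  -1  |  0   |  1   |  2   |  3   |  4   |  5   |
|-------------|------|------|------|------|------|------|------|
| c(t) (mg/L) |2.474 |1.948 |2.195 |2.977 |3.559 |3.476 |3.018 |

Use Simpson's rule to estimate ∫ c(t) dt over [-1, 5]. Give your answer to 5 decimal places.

16.86800

h = 1, n = 6.
(h/3)·[y₀ + 4y₁ + 2y₂ + 4y₃ + 2y₄ + 4y₅ + y₆] = 0.333333·(50.604) = 16.86800.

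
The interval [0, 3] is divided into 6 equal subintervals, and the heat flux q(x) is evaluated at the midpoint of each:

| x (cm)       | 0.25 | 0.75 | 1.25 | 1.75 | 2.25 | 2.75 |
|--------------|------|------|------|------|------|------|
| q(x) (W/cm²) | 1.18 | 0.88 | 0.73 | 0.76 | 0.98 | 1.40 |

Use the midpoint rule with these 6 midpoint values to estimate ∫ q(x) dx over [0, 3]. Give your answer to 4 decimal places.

2.9650

h = 0.5, n = 6.
h·[y(m₁) + y(m₂) + y(m₃) + y(m₄) + y(m₅) + y(m₆)] = 0.5·(5.93) = 2.9650.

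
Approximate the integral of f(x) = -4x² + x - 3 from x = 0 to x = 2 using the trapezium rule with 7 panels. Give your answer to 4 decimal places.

-14.7755

h = (2 − 0)/7 = 0.285714.
Nodes x₀,…,x₇ = 0, 0.285714, 0.571429, 0.857143, 1.142857, 1.428571, 1.714286, 2.
f(x) = -4x² + x - 3: f₀=-3, f₁=-3.040816, f₂=-3.734694, f₃=-5.081633, f₄=-7.081633, f₅=-9.734694, f₆=-13.040816, f₇=-17.
(h/2)·[f₀ + 2f₁ + 2f₂ + 2f₃ + 2f₄ + 2f₅ + 2f₆ + f₇] = 0.142857·(-103.428571) = -14.7755.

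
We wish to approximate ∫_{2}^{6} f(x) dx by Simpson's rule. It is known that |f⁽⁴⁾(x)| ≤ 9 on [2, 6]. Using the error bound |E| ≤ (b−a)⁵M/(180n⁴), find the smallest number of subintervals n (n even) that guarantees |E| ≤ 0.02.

8

Need 9216/(180n⁴) ≤ 0.02.
n⁴ ≥ 9216/(180·0.02) = 2560 ⇒ n ≥ 7.1131, so the smallest even n is 8. (n must be even for Simpson's rule.)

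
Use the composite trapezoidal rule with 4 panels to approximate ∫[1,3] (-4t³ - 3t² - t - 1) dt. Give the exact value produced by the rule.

-114.25

h = (3 − 1)/4 = 0.5.
Nodes t₀,…,t₄ = 1, 1.5, 2, 2.5, 3.
f(t) = -4t³ - 3t² - t - 1: f₀=-9, f₁=-22.75, f₂=-47, f₃=-84.75, f₄=-139.
(h/2)·[f₀ + 2f₁ + 2f₂ + 2f₃ + f₄] = 0.25·(-457) = -114.25.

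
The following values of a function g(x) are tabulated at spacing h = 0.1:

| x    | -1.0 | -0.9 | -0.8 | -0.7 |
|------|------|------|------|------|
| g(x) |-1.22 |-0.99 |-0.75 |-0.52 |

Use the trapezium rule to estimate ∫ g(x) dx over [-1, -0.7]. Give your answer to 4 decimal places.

-0.2610

h = 0.1, n = 3.
(h/2)·[y₀ + 2y₁ + 2y₂ + y₃] = 0.05·(-5.22) = -0.2610.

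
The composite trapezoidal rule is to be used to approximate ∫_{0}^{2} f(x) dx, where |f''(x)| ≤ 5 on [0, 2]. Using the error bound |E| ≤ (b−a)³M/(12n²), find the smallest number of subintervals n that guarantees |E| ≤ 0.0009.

61

Need 40/(12n²) ≤ 0.0009.
n² ≥ 40/(12·0.0009) = 3703.7 ⇒ n ≥ 60.8581, so the smallest n is 61.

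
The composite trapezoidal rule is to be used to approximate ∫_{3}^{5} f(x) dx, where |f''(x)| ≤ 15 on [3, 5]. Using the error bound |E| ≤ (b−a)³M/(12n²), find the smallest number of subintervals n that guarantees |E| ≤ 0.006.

Need 120/(12n²) ≤ 0.006.
n² ≥ 120/(12·0.006) = 1666.67 ⇒ n ≥ 40.8248, so the smallest n is 41.

41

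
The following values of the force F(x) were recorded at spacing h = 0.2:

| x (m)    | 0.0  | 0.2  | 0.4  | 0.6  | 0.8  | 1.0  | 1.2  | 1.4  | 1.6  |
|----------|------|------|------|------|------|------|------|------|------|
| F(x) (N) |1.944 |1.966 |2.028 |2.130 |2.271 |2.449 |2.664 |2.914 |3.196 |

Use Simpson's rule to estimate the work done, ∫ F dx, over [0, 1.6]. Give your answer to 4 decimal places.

h = 0.2, n = 8.
(h/3)·[y₀ + 4y₁ + 2y₂ + 4y₃ + 2y₄ + 4y₅ + 2y₆ + 4y₇ + y₈] = 0.066667·(56.902) = 3.7935.

3.7935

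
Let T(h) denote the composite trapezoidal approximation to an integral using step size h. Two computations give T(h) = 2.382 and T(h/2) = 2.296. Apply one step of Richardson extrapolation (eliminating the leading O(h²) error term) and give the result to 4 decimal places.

2.2673

R = (4·T(h/2) − T(h)) / 3 = (4·2.296 − 2.382)/3 = (6.802)/3 = 2.2673.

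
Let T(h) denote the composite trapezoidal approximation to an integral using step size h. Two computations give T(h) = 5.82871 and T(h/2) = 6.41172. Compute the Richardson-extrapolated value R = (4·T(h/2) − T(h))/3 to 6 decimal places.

R = (4·T(h/2) − T(h)) / 3 = (4·6.41172 − 5.82871)/3 = (19.81817)/3 = 6.606057.

6.606057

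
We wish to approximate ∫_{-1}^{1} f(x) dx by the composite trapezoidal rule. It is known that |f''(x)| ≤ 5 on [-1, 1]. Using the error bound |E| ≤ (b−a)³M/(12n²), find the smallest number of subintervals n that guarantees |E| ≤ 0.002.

41

Need 40/(12n²) ≤ 0.002.
n² ≥ 40/(12·0.002) = 1666.67 ⇒ n ≥ 40.8248, so the smallest n is 41.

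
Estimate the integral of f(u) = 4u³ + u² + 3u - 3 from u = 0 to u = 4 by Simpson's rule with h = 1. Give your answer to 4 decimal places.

289.3333

h = (4 − 0)/4 = 1.
Nodes u₀,…,u₄ = 0, 1, 2, 3, 4.
f(u) = 4u³ + u² + 3u - 3: f₀=-3, f₁=5, f₂=39, f₃=123, f₄=281.
(h/3)·[f₀ + 4f₁ + 2f₂ + 4f₃ + f₄] = 0.333333·(868) = 289.3333.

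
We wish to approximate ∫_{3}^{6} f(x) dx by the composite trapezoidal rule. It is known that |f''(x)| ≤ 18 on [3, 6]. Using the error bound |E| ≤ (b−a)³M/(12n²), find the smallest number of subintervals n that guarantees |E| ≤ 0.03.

Need 486/(12n²) ≤ 0.03.
n² ≥ 486/(12·0.03) = 1350 ⇒ n ≥ 36.7423, so the smallest n is 37.

37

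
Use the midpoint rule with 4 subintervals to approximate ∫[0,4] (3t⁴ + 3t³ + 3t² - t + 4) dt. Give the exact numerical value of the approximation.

839.75

h = (4 − 0)/4 = 1.
Midpoints m₁,…,m₄ = 0.5, 1.5, 2.5, 3.5.
f(m₁)=4.8125, f(m₂)=34.5625, f(m₃)=184.3125, f(m₄)=616.0625.
h·[f(m₁) + f(m₂) + f(m₃) + f(m₄)] = 1·(839.75) = 839.75.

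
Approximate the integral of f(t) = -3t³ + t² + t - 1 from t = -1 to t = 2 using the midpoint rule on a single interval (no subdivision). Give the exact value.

-1.875

M = (b−a)·f(0.5) = 3·(-0.625) = -1.875.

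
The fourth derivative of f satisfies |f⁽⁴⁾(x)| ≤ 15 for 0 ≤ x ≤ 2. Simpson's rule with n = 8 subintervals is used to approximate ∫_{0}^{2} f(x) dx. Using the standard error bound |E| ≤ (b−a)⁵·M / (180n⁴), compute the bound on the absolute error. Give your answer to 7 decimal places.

0.0006510

|E| ≤ (2)⁵·15 / (180·8⁴) = 480/737280 = 0.0006510.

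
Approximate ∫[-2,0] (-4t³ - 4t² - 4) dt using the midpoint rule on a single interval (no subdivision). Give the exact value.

M = (b−a)·f(-1) = 2·(-4) = -8.

-8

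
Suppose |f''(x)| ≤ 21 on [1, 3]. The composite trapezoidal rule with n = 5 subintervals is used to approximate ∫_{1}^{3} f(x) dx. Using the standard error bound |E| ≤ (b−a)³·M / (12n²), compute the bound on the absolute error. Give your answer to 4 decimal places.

|E| ≤ (2)³·21 / (12·5²) = 168/300 = 0.5600.

0.5600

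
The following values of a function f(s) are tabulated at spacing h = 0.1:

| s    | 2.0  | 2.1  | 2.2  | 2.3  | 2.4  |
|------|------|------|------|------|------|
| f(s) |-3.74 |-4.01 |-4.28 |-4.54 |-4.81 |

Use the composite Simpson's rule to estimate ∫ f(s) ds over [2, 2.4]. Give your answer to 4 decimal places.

h = 0.1, n = 4.
(h/3)·[y₀ + 4y₁ + 2y₂ + 4y₃ + y₄] = 0.033333·(-51.31) = -1.7103.

-1.7103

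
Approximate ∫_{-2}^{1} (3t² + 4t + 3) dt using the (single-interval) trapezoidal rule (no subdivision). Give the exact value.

T = (b−a)/2 · [f(-2) + f(1)] = 1.5·[7 + 10] = 25.5.

25.5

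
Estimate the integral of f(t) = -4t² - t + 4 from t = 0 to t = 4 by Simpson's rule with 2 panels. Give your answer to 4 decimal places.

-77.3333

h = (4 − 0)/2 = 2.
Nodes t₀,…,t₂ = 0, 2, 4.
f(t) = -4t² - t + 4: f₀=4, f₁=-14, f₂=-64.
(h/3)·[f₀ + 4f₁ + f₂] = 0.666667·(-116) = -77.3333.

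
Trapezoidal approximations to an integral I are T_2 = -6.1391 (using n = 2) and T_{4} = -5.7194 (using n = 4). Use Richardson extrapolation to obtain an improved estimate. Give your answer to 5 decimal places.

-5.57950

R = (4·T_{4} − T_2) / 3 = (4·(-5.7194) − (-6.1391))/3 = (-16.7385)/3 = -5.57950.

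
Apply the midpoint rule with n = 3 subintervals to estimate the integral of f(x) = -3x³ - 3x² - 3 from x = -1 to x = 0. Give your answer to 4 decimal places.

h = (0 − (-1))/3 = 0.333333.
Midpoints m₁,…,m₃ = -0.833333, -0.5, -0.166667.
f(m₁)=-3.347222, f(m₂)=-3.375, f(m₃)=-3.069444.
h·[f(m₁) + f(m₂) + f(m₃)] = 0.333333·(-9.791667) = -3.2639.

-3.2639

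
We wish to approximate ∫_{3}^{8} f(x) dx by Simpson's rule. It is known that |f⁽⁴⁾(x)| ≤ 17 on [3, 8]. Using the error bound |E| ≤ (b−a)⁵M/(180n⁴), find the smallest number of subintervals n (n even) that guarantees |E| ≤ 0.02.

12

Need 53125/(180n⁴) ≤ 0.02.
n⁴ ≥ 53125/(180·0.02) = 14756.9 ⇒ n ≥ 11.0217, so the smallest even n is 12. (n must be even for Simpson's rule.)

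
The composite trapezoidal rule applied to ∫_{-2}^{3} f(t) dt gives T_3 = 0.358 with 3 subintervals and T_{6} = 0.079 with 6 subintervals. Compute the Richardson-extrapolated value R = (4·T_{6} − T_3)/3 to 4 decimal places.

-0.0140

R = (4·T_{6} − T_3) / 3 = (4·0.079 − 0.358)/3 = (-0.042)/3 = -0.0140.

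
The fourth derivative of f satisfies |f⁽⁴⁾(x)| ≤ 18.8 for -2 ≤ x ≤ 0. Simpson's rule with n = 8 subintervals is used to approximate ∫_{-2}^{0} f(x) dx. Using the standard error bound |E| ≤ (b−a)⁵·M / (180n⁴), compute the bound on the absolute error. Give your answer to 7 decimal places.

|E| ≤ (2)⁵·18.8 / (180·8⁴) = 601.6/737280 = 0.0008160.

0.0008160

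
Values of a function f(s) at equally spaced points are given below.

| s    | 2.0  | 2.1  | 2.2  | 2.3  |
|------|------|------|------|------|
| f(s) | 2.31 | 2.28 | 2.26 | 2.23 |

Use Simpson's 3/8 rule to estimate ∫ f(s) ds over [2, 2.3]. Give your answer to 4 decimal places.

h = 0.1, n = 3.
(3h/8)·[y₀ + 3y₁ + 3y₂ + y₃] = 0.0375·(18.16) = 0.6810.

0.6810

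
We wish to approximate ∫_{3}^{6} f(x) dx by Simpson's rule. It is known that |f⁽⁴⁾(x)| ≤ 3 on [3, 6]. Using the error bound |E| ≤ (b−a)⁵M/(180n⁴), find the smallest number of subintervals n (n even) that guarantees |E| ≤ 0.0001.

Need 729/(180n⁴) ≤ 0.0001.
n⁴ ≥ 729/(180·0.0001) = 40500 ⇒ n ≥ 14.1861, so the smallest even n is 16. (n must be even for Simpson's rule.)

16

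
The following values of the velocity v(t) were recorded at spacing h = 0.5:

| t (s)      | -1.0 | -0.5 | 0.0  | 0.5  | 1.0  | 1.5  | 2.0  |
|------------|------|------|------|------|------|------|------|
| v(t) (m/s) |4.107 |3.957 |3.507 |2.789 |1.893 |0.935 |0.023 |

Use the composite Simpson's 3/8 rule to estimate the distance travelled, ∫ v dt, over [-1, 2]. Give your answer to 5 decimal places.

7.60950

h = 0.5, n = 6.
(3h/8)·[y₀ + 3y₁ + 3y₂ + 2y₃ + 3y₄ + 3y₅ + y₆] = 0.1875·(40.584) = 7.60950.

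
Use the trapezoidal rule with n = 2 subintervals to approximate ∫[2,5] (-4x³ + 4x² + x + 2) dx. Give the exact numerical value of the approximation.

h = (5 − 2)/2 = 1.5.
Nodes x₀,…,x₂ = 2, 3.5, 5.
f(x) = -4x³ + 4x² + x + 2: f₀=-12, f₁=-117, f₂=-393.
(h/2)·[f₀ + 2f₁ + f₂] = 0.75·(-639) = -479.25.

-479.25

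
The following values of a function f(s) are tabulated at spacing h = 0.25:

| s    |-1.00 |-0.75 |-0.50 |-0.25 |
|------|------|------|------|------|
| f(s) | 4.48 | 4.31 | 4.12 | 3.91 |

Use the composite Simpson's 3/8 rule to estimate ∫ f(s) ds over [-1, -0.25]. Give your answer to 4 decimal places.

h = 0.25, n = 3.
(3h/8)·[y₀ + 3y₁ + 3y₂ + y₃] = 0.09375·(33.68) = 3.1575.

3.1575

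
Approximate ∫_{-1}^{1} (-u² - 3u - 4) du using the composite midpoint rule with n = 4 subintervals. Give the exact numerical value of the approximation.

h = (1 − (-1))/4 = 0.5.
Midpoints m₁,…,m₄ = -0.75, -0.25, 0.25, 0.75.
f(m₁)=-2.3125, f(m₂)=-3.3125, f(m₃)=-4.8125, f(m₄)=-6.8125.
h·[f(m₁) + f(m₂) + f(m₃) + f(m₄)] = 0.5·(-17.25) = -8.625.

-8.625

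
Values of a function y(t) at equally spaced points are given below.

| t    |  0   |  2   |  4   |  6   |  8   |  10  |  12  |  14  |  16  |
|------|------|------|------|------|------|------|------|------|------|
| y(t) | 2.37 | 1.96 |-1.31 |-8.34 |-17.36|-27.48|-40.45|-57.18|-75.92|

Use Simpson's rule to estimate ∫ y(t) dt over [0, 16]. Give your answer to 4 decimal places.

h = 2, n = 8.
(h/3)·[y₀ + 4y₁ + 2y₂ + 4y₃ + 2y₄ + 4y₅ + 2y₆ + 4y₇ + y₈] = 0.666667·(-555.95) = -370.6333.

-370.6333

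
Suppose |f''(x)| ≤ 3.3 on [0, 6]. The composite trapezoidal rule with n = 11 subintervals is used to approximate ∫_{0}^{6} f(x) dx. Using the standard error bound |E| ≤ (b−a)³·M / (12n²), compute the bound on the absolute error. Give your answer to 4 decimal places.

0.4909

|E| ≤ (6)³·3.3 / (12·11²) = 712.8/1452 = 0.4909.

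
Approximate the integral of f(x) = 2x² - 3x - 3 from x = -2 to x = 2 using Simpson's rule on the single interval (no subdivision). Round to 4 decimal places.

S = (b−a)/6 · [f(-2) + 4f(0) + f(2)] = 0.666667·[11 + 4·(-3) + (-1)] = -1.3333.

-1.3333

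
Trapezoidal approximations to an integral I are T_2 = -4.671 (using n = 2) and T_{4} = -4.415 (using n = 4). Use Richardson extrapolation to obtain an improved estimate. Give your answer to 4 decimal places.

-4.3297

R = (4·T_{4} − T_2) / 3 = (4·(-4.415) − (-4.671))/3 = (-12.989)/3 = -4.3297.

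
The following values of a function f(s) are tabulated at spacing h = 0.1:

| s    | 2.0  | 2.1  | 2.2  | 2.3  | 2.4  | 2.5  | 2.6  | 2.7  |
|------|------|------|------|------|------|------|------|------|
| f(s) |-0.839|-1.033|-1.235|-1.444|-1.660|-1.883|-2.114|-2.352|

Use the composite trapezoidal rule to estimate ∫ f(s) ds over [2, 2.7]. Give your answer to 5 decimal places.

-1.09645

h = 0.1, n = 7.
(h/2)·[y₀ + 2y₁ + 2y₂ + 2y₃ + 2y₄ + 2y₅ + 2y₆ + y₇] = 0.05·(-21.929) = -1.09645.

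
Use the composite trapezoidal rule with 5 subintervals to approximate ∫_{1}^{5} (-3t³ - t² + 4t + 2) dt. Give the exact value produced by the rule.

h = (5 − 1)/5 = 0.8.
Nodes t₀,…,t₅ = 1, 1.8, 2.6, 3.4, 4.2, 5.
f(t) = -3t³ - t² + 4t + 2: f₀=2, f₁=-11.536, f₂=-47.088, f₃=-113.872, f₄=-221.104, f₅=-378.
(h/2)·[f₀ + 2f₁ + 2f₂ + 2f₃ + 2f₄ + f₅] = 0.4·(-1163.2) = -465.28.

-465.28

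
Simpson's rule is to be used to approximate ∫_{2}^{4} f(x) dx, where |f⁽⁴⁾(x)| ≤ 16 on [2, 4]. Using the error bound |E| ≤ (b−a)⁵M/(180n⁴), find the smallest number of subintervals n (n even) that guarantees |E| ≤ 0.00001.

24

Need 512/(180n⁴) ≤ 0.00001.
n⁴ ≥ 512/(180·0.00001) = 284444 ⇒ n ≥ 23.0940, so the smallest even n is 24. (n must be even for Simpson's rule.)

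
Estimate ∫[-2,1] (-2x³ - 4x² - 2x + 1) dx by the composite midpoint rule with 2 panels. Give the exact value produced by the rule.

2.0625

h = (1 − (-2))/2 = 1.5.
Midpoints m₁,…,m₂ = -1.25, 0.25.
f(m₁)=1.15625, f(m₂)=0.21875.
h·[f(m₁) + f(m₂)] = 1.5·(1.375) = 2.0625.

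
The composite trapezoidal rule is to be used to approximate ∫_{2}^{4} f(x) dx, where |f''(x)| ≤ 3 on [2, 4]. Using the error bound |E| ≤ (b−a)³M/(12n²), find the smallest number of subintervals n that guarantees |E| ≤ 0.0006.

Need 24/(12n²) ≤ 0.0006.
n² ≥ 24/(12·0.0006) = 3333.33 ⇒ n ≥ 57.7350, so the smallest n is 58.

58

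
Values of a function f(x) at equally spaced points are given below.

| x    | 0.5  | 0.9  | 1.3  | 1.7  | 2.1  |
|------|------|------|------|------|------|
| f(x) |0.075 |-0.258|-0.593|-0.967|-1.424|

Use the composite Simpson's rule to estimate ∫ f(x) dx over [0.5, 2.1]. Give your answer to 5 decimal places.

h = 0.4, n = 4.
(h/3)·[y₀ + 4y₁ + 2y₂ + 4y₃ + y₄] = 0.133333·(-7.435) = -0.99133.

-0.99133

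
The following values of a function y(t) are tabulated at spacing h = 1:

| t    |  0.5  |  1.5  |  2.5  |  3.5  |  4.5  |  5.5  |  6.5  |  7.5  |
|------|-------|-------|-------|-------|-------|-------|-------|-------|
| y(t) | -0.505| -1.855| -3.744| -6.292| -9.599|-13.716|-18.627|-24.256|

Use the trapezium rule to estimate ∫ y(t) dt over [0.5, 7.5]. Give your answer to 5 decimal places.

h = 1, n = 7.
(h/2)·[y₀ + 2y₁ + 2y₂ + 2y₃ + 2y₄ + 2y₅ + 2y₆ + y₇] = 0.5·(-132.427) = -66.21350.

-66.21350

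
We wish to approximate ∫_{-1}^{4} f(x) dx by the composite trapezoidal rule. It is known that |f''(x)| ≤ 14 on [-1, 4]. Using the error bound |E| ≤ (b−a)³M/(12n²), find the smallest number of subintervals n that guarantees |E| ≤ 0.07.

Need 1750/(12n²) ≤ 0.07.
n² ≥ 1750/(12·0.07) = 2083.33 ⇒ n ≥ 45.6435, so the smallest n is 46.

46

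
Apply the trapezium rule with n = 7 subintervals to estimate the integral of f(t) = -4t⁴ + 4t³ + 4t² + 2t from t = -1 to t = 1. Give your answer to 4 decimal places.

h = (1 − (-1))/7 = 0.285714.
Nodes t₀,…,t₇ = -1, -0.714286, -0.428571, -0.142857, 0.142857, 0.428571, 0.714286, 1.
f(t) = -4t⁴ + 4t³ + 4t² + 2t: f₀=-6, f₁=-1.886714, f₂=-0.572262, f₃=-0.217409, f₄=0.377343, f₅=1.771762, f₆=3.885881, f₇=6.
(h/2)·[f₀ + 2f₁ + 2f₂ + 2f₃ + 2f₄ + 2f₅ + 2f₆ + f₇] = 0.142857·(6.717201) = 0.9596.

0.9596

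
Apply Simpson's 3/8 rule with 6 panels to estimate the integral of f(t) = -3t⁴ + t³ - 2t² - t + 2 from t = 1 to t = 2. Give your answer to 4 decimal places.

-19.0174

h = (2 − 1)/6 = 0.166667.
Nodes t₀,…,t₆ = 1, 1.166667, 1.333333, 1.5, 1.666667, 1.833333, 2.
f(t) = -3t⁴ + t³ - 2t² - t + 2: f₀=-3, f₁=-5.858796, f₂=-10, f₃=-15.8125, f₄=-23.740741, f₅=-34.284722, f₆=-48.
(3h/8)·[f₀ + 3f₁ + 3f₂ + 2f₃ + 3f₄ + 3f₅ + f₆] = 0.0625·(-304.277778) = -19.0174.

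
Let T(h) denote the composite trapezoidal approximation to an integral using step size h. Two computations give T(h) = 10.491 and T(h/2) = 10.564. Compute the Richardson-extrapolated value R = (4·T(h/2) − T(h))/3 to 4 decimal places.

R = (4·T(h/2) − T(h)) / 3 = (4·10.564 − 10.491)/3 = (31.765)/3 = 10.5883.

10.5883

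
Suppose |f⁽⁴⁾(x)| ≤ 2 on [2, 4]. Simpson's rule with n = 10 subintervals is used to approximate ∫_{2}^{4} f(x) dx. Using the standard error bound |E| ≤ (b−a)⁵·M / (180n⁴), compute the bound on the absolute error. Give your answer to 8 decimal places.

|E| ≤ (2)⁵·2 / (180·10⁴) = 64/1800000 = 0.00003556.

0.00003556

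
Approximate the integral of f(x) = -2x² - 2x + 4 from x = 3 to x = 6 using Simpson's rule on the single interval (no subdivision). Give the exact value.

S = (b−a)/6 · [f(3) + 4f(4.5) + f(6)] = 0.5·[(-20) + 4·(-45.5) + (-80)] = -141.

-141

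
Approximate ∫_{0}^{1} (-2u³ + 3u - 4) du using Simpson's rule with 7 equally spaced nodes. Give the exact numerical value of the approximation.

-3

h = (1 − 0)/6 = 0.166667.
Nodes u₀,…,u₆ = 0, 0.166667, 0.333333, 0.5, 0.666667, 0.833333, 1.
f(u) = -2u³ + 3u - 4: f₀=-4, f₁=-3.509259, f₂=-3.074074, f₃=-2.75, f₄=-2.592593, f₅=-2.657407, f₆=-3.
(h/3)·[f₀ + 4f₁ + 2f₂ + 4f₃ + 2f₄ + 4f₅ + f₆] = 0.055556·(-54) = -3.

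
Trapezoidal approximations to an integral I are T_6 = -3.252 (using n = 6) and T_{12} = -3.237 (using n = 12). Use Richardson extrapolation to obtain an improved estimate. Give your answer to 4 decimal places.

R = (4·T_{12} − T_6) / 3 = (4·(-3.237) − (-3.252))/3 = (-9.696)/3 = -3.2320.

-3.2320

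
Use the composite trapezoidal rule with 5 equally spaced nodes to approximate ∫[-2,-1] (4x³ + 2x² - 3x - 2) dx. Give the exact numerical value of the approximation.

-8

h = (-1 − (-2))/4 = 0.25.
Nodes x₀,…,x₄ = -2, -1.75, -1.5, -1.25, -1.
f(x) = 4x³ + 2x² - 3x - 2: f₀=-20, f₁=-12.0625, f₂=-6.5, f₃=-2.9375, f₄=-1.
(h/2)·[f₀ + 2f₁ + 2f₂ + 2f₃ + f₄] = 0.125·(-64) = -8.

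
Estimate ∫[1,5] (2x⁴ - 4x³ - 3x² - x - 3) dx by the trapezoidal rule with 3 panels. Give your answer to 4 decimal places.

577.4979

h = (5 − 1)/3 = 1.333333.
Nodes x₀,…,x₃ = 1, 2.333333, 3.666667, 5.
f(x) = 2x⁴ - 4x³ - 3x² - x - 3: f₀=-9, f₁=-13.197531, f₂=117.320988, f₃=667.
(h/2)·[f₀ + 2f₁ + 2f₂ + f₃] = 0.666667·(866.246914) = 577.4979.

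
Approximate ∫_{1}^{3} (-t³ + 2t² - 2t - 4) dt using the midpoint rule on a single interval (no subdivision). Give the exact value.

M = (b−a)·f(2) = 2·(-8) = -16.

-16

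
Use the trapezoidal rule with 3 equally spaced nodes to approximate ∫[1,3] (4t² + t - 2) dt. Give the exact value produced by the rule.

36

h = (3 − 1)/2 = 1.
Nodes t₀,…,t₂ = 1, 2, 3.
f(t) = 4t² + t - 2: f₀=3, f₁=16, f₂=37.
(h/2)·[f₀ + 2f₁ + f₂] = 0.5·(72) = 36.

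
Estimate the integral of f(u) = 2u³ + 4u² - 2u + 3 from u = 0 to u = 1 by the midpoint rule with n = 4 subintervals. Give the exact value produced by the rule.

3.796875

h = (1 − 0)/4 = 0.25.
Midpoints m₁,…,m₄ = 0.125, 0.375, 0.625, 0.875.
f(m₁)=2.81640625, f(m₂)=2.91796875, f(m₃)=3.80078125, f(m₄)=5.65234375.
h·[f(m₁) + f(m₂) + f(m₃) + f(m₄)] = 0.25·(15.1875) = 3.796875.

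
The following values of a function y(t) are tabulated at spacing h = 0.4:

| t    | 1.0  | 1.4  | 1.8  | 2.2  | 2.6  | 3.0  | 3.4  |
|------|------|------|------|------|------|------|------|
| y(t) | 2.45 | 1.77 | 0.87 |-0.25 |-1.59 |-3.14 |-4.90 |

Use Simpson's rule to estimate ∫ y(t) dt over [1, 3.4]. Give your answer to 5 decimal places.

h = 0.4, n = 6.
(h/3)·[y₀ + 4y₁ + 2y₂ + 4y₃ + 2y₄ + 4y₅ + y₆] = 0.133333·(-10.37) = -1.38267.

-1.38267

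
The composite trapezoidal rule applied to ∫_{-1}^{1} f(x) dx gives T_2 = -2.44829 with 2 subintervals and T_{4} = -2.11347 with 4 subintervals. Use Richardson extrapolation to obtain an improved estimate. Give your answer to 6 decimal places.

R = (4·T_{4} − T_2) / 3 = (4·(-2.11347) − (-2.44829))/3 = (-6.00559)/3 = -2.001863.

-2.001863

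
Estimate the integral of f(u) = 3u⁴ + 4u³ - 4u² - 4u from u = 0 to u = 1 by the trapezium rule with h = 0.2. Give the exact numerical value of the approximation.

h = (1 − 0)/5 = 0.2.
Nodes u₀,…,u₅ = 0, 0.2, 0.4, 0.6, 0.8, 1.
f(u) = 3u⁴ + 4u³ - 4u² - 4u: f₀=0, f₁=-0.9232, f₂=-1.9072, f₃=-2.5872, f₄=-2.4832, f₅=-1.
(h/2)·[f₀ + 2f₁ + 2f₂ + 2f₃ + 2f₄ + f₅] = 0.1·(-16.8016) = -1.68016.

-1.68016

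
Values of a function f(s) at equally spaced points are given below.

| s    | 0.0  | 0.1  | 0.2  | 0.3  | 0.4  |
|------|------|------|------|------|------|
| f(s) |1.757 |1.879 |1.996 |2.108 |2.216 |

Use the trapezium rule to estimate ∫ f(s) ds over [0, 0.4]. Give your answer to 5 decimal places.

h = 0.1, n = 4.
(h/2)·[y₀ + 2y₁ + 2y₂ + 2y₃ + y₄] = 0.05·(15.939) = 0.79695.

0.79695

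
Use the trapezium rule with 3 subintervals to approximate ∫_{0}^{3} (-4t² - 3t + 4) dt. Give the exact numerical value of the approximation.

h = (3 − 0)/3 = 1.
Nodes t₀,…,t₃ = 0, 1, 2, 3.
f(t) = -4t² - 3t + 4: f₀=4, f₁=-3, f₂=-18, f₃=-41.
(h/2)·[f₀ + 2f₁ + 2f₂ + f₃] = 0.5·(-79) = -39.5.

-39.5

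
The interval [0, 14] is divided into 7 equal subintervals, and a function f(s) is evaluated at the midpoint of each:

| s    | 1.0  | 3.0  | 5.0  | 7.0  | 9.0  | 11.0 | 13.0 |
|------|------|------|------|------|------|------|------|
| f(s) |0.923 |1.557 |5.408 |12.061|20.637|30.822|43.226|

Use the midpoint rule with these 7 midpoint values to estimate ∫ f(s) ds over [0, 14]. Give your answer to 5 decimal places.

h = 2, n = 7.
h·[y(m₁) + y(m₂) + y(m₃) + y(m₄) + y(m₅) + y(m₆) + y(m₇)] = 2·(114.634) = 229.26800.

229.26800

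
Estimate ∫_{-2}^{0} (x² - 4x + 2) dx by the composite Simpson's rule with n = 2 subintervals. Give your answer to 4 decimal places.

14.6667

h = (0 − (-2))/2 = 1.
Nodes x₀,…,x₂ = -2, -1, 0.
f(x) = x² - 4x + 2: f₀=14, f₁=7, f₂=2.
(h/3)·[f₀ + 4f₁ + f₂] = 0.333333·(44) = 14.6667.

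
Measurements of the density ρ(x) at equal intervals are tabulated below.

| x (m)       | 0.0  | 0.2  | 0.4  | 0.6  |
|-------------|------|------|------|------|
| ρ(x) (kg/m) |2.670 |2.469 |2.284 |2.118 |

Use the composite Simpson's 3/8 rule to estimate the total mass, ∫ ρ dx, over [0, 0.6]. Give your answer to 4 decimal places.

h = 0.2, n = 3.
(3h/8)·[y₀ + 3y₁ + 3y₂ + y₃] = 0.075·(19.047) = 1.4285.

1.4285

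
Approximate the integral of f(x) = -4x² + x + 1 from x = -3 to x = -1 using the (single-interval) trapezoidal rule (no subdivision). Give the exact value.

-42

T = (b−a)/2 · [f(-3) + f(-1)] = 1·[(-38) + (-4)] = -42.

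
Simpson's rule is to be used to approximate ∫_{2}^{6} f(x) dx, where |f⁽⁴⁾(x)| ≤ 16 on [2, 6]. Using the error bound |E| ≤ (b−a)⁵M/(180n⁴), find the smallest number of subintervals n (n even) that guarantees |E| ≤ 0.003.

14

Need 16384/(180n⁴) ≤ 0.003.
n⁴ ≥ 16384/(180·0.003) = 30340.7 ⇒ n ≥ 13.1980, so the smallest even n is 14. (n must be even for Simpson's rule.)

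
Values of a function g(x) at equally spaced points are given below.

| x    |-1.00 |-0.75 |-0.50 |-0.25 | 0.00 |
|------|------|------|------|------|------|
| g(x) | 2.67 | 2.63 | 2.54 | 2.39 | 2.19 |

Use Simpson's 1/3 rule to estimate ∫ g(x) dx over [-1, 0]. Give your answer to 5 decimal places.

2.50167

h = 0.25, n = 4.
(h/3)·[y₀ + 4y₁ + 2y₂ + 4y₃ + y₄] = 0.083333·(30.02) = 2.50167.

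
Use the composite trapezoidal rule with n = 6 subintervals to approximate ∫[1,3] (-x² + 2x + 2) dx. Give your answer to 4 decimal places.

3.2963

h = (3 − 1)/6 = 0.333333.
Nodes x₀,…,x₆ = 1, 1.333333, 1.666667, 2, 2.333333, 2.666667, 3.
f(x) = -x² + 2x + 2: f₀=3, f₁=2.888889, f₂=2.555556, f₃=2, f₄=1.222222, f₅=0.222222, f₆=-1.
(h/2)·[f₀ + 2f₁ + 2f₂ + 2f₃ + 2f₄ + 2f₅ + f₆] = 0.166667·(19.777778) = 3.2963.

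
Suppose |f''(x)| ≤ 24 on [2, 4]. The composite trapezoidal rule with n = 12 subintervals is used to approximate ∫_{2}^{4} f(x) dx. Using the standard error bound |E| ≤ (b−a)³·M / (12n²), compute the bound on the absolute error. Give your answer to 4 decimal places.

|E| ≤ (2)³·24 / (12·12²) = 192/1728 = 0.1111.

0.1111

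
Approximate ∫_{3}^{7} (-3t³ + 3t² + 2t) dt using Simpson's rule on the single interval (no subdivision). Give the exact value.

-1384

S = (b−a)/6 · [f(3) + 4f(5) + f(7)] = 0.666667·[(-48) + 4·(-290) + (-868)] = -1384.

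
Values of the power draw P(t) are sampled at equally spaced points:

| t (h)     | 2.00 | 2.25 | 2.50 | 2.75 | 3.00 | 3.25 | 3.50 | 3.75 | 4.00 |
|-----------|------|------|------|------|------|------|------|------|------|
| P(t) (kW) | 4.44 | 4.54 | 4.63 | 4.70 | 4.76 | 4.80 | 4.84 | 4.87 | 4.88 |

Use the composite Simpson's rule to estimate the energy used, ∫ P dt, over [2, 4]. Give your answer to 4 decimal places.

9.4517

h = 0.25, n = 8.
(h/3)·[y₀ + 4y₁ + 2y₂ + 4y₃ + 2y₄ + 4y₅ + 2y₆ + 4y₇ + y₈] = 0.083333·(113.42) = 9.4517.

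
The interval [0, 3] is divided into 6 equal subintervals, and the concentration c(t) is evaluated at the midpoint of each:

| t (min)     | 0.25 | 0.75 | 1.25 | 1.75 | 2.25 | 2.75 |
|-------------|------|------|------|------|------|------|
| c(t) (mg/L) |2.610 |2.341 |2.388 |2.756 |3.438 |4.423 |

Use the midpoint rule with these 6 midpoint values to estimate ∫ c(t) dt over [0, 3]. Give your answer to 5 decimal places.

h = 0.5, n = 6.
h·[y(m₁) + y(m₂) + y(m₃) + y(m₄) + y(m₅) + y(m₆)] = 0.5·(17.956) = 8.97800.

8.97800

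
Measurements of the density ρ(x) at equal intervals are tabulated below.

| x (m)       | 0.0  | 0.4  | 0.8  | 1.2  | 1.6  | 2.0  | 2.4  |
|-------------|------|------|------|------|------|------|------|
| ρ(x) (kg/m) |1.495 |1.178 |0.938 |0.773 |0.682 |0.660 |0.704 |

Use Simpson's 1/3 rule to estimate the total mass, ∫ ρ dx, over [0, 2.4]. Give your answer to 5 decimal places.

2.11773

h = 0.4, n = 6.
(h/3)·[y₀ + 4y₁ + 2y₂ + 4y₃ + 2y₄ + 4y₅ + y₆] = 0.133333·(15.883) = 2.11773.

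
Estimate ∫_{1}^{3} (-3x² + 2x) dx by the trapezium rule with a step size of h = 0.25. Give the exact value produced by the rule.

-18.0625

h = (3 − 1)/8 = 0.25.
Nodes x₀,…,x₈ = 1, 1.25, 1.5, 1.75, 2, 2.25, 2.5, 2.75, 3.
f(x) = -3x² + 2x: f₀=-1, f₁=-2.1875, f₂=-3.75, f₃=-5.6875, f₄=-8, f₅=-10.6875, f₆=-13.75, f₇=-17.1875, f₈=-21.
(h/2)·[f₀ + 2f₁ + 2f₂ + 2f₃ + 2f₄ + 2f₅ + 2f₆ + 2f₇ + f₈] = 0.125·(-144.5) = -18.0625.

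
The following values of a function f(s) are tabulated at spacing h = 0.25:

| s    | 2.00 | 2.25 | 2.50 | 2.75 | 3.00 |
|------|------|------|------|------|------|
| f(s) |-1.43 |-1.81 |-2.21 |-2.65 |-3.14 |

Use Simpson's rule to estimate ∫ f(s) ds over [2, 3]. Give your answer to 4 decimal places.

h = 0.25, n = 4.
(h/3)·[y₀ + 4y₁ + 2y₂ + 4y₃ + y₄] = 0.083333·(-26.83) = -2.2358.

-2.2358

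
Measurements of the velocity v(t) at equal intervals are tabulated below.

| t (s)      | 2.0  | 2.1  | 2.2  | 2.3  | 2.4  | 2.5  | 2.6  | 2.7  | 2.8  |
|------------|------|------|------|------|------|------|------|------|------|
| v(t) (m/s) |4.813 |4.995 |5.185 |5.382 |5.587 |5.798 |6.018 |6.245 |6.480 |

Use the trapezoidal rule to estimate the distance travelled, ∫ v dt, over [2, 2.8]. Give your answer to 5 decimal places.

h = 0.1, n = 8.
(h/2)·[y₀ + 2y₁ + 2y₂ + 2y₃ + 2y₄ + 2y₅ + 2y₆ + 2y₇ + y₈] = 0.05·(89.713) = 4.48565.

4.48565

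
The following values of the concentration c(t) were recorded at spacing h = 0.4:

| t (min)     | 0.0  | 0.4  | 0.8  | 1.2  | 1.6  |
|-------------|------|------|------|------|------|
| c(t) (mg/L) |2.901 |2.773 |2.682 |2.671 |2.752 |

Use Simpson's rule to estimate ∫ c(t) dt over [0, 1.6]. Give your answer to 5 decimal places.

h = 0.4, n = 4.
(h/3)·[y₀ + 4y₁ + 2y₂ + 4y₃ + y₄] = 0.133333·(32.793) = 4.37240.

4.37240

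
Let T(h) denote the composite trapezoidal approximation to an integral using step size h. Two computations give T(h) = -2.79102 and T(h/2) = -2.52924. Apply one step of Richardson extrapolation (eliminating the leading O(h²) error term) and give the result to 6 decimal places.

-2.441980

R = (4·T(h/2) − T(h)) / 3 = (4·(-2.52924) − (-2.79102))/3 = (-7.32594)/3 = -2.441980.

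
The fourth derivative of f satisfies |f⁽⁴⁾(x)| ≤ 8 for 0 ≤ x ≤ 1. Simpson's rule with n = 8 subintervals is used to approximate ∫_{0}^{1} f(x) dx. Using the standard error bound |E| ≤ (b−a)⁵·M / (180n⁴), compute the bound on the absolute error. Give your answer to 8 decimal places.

0.00001085

|E| ≤ (1)⁵·8 / (180·8⁴) = 8/737280 = 0.00001085.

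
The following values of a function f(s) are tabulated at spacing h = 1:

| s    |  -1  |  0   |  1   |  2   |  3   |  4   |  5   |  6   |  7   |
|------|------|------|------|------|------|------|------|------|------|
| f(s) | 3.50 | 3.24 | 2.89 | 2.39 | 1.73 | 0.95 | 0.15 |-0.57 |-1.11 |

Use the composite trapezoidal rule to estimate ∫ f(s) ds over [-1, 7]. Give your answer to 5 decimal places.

h = 1, n = 8.
(h/2)·[y₀ + 2y₁ + 2y₂ + 2y₃ + 2y₄ + 2y₅ + 2y₆ + 2y₇ + y₈] = 0.5·(23.95) = 11.97500.

11.97500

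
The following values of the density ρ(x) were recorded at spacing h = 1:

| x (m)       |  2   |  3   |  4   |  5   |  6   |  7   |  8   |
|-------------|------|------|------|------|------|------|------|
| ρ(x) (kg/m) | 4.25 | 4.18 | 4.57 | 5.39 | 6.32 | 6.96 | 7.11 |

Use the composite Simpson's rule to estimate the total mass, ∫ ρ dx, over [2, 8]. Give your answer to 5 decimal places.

h = 1, n = 6.
(h/3)·[y₀ + 4y₁ + 2y₂ + 4y₃ + 2y₄ + 4y₅ + y₆] = 0.333333·(99.26) = 33.08667.

33.08667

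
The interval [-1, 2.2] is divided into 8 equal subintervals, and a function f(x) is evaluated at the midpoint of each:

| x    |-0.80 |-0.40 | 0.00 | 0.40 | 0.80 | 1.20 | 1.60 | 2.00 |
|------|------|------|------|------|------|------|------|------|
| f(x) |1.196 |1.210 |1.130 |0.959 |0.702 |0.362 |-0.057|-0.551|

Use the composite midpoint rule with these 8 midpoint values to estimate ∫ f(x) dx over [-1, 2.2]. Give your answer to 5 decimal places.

1.98040

h = 0.4, n = 8.
h·[y(m₁) + y(m₂) + y(m₃) + y(m₄) + y(m₅) + y(m₆) + y(m₇) + y(m₈)] = 0.4·(4.951) = 1.98040.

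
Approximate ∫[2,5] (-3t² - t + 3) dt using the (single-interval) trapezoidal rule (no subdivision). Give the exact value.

T = (b−a)/2 · [f(2) + f(5)] = 1.5·[(-11) + (-77)] = -132.

-132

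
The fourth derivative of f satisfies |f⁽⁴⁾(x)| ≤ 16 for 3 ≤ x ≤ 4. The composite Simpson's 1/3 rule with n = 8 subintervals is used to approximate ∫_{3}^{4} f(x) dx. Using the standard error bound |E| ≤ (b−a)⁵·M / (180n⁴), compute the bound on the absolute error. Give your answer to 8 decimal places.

0.00002170

|E| ≤ (1)⁵·16 / (180·8⁴) = 16/737280 = 0.00002170.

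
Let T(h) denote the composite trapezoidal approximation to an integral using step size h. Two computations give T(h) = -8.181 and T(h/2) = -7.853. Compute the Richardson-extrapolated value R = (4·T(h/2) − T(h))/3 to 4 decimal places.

-7.7437

R = (4·T(h/2) − T(h)) / 3 = (4·(-7.853) − (-8.181))/3 = (-23.231)/3 = -7.7437.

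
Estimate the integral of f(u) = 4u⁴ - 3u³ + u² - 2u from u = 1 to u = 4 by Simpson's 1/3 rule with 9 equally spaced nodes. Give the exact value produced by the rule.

633.181640625

h = (4 − 1)/8 = 0.375.
Nodes u₀,…,u₈ = 1, 1.375, 1.75, 2.125, 2.5, 2.875, 3.25, 3.625, 4.
f(u) = 4u⁴ - 3u³ + u² - 2u: f₀=0, f₁=5.6396484375, f₂=21, f₃=53.0419921875, f₄=110.625, f₅=204.5068359375, f₆=347.34375, f₇=553.6904296875, f₈=840.
(h/3)·[f₀ + 4f₁ + 2f₂ + 4f₃ + 2f₄ + 4f₅ + 2f₆ + 4f₇ + f₈] = 0.125·(5065.453125) = 633.181640625.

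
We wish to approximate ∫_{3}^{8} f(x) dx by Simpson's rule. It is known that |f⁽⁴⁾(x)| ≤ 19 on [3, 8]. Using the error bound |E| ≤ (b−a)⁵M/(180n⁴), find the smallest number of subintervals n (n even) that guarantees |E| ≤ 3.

Need 59375/(180n⁴) ≤ 3.
n⁴ ≥ 59375/(180·3) = 109.954 ⇒ n ≥ 3.2382, so the smallest even n is 4. (n must be even for Simpson's rule.)

4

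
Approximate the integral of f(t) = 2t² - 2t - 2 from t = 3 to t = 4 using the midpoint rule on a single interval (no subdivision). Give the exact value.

15.5

M = (b−a)·f(3.5) = 1·(15.5) = 15.5.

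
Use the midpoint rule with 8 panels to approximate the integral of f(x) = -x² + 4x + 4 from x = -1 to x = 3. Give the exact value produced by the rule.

22.75

h = (3 − (-1))/8 = 0.5.
Midpoints m₁,…,m₈ = -0.75, -0.25, 0.25, 0.75, 1.25, 1.75, 2.25, 2.75.
f(m₁)=0.4375, f(m₂)=2.9375, f(m₃)=4.9375, f(m₄)=6.4375, f(m₅)=7.4375, f(m₆)=7.9375, f(m₇)=7.9375, f(m₈)=7.4375.
h·[f(m₁) + f(m₂) + f(m₃) + f(m₄) + f(m₅) + f(m₆) + f(m₇) + f(m₈)] = 0.5·(45.5) = 22.75.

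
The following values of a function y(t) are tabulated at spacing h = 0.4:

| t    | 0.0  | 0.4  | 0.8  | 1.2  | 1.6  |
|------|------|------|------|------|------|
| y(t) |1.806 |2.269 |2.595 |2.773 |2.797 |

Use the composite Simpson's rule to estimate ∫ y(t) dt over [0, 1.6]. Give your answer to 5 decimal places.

3.99480

h = 0.4, n = 4.
(h/3)·[y₀ + 4y₁ + 2y₂ + 4y₃ + y₄] = 0.133333·(29.961) = 3.99480.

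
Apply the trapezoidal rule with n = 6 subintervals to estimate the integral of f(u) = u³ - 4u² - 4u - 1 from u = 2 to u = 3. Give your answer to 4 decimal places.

h = (3 − 2)/6 = 0.166667.
Nodes u₀,…,u₆ = 2, 2.166667, 2.333333, 2.5, 2.666667, 2.833333, 3.
f(u) = u³ - 4u² - 4u - 1: f₀=-17, f₁=-18.273148, f₂=-19.407407, f₃=-20.375, f₄=-21.148148, f₅=-21.699074, f₆=-22.
(h/2)·[f₀ + 2f₁ + 2f₂ + 2f₃ + 2f₄ + 2f₅ + f₆] = 0.083333·(-240.805556) = -20.0671.

-20.0671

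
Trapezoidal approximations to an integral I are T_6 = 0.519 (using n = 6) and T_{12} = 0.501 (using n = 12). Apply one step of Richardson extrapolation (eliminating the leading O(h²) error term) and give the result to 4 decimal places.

R = (4·T_{12} − T_6) / 3 = (4·0.501 − 0.519)/3 = (1.485)/3 = 0.4950.

0.4950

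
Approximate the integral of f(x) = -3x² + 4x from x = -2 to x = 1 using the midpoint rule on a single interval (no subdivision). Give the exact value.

M = (b−a)·f(-0.5) = 3·(-2.75) = -8.25.

-8.25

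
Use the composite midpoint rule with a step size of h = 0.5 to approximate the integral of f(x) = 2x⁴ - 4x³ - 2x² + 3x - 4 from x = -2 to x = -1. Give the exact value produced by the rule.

h = (-1 − (-2))/2 = 0.5.
Midpoints m₁,…,m₂ = -1.75, -1.25.
f(m₁)=24.8203125, f(m₂)=1.8203125.
h·[f(m₁) + f(m₂)] = 0.5·(26.640625) = 13.3203125.

13.3203125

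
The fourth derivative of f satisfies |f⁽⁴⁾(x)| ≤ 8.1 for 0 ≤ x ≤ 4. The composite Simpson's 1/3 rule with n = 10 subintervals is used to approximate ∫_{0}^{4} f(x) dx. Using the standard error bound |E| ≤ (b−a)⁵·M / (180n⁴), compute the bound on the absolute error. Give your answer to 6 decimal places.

0.004608

|E| ≤ (4)⁵·8.1 / (180·10⁴) = 8294.4/1800000 = 0.004608.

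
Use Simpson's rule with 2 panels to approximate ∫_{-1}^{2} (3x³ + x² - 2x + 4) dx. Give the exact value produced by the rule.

h = (2 − (-1))/2 = 1.5.
Nodes x₀,…,x₂ = -1, 0.5, 2.
f(x) = 3x³ + x² - 2x + 4: f₀=4, f₁=3.625, f₂=28.
(h/3)·[f₀ + 4f₁ + f₂] = 0.5·(46.5) = 23.25.

23.25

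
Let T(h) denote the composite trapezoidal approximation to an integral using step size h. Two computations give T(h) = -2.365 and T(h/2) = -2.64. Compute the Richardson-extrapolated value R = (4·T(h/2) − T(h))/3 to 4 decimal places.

-2.7317

R = (4·T(h/2) − T(h)) / 3 = (4·(-2.64) − (-2.365))/3 = (-8.195)/3 = -2.7317.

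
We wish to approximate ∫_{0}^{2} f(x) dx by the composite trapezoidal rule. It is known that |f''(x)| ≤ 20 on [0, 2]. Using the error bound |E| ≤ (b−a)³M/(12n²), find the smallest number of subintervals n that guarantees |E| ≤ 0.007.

44

Need 160/(12n²) ≤ 0.007.
n² ≥ 160/(12·0.007) = 1904.76 ⇒ n ≥ 43.6436, so the smallest n is 44.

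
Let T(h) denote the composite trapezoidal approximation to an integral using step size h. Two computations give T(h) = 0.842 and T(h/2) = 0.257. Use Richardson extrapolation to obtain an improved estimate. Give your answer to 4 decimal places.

R = (4·T(h/2) − T(h)) / 3 = (4·0.257 − 0.842)/3 = (0.186)/3 = 0.0620.

0.0620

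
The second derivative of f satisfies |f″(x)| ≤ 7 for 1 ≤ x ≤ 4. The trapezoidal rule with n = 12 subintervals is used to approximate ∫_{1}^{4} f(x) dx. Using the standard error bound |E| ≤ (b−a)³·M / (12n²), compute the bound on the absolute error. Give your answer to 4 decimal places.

|E| ≤ (3)³·7 / (12·12²) = 189/1728 = 0.1094.

0.1094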